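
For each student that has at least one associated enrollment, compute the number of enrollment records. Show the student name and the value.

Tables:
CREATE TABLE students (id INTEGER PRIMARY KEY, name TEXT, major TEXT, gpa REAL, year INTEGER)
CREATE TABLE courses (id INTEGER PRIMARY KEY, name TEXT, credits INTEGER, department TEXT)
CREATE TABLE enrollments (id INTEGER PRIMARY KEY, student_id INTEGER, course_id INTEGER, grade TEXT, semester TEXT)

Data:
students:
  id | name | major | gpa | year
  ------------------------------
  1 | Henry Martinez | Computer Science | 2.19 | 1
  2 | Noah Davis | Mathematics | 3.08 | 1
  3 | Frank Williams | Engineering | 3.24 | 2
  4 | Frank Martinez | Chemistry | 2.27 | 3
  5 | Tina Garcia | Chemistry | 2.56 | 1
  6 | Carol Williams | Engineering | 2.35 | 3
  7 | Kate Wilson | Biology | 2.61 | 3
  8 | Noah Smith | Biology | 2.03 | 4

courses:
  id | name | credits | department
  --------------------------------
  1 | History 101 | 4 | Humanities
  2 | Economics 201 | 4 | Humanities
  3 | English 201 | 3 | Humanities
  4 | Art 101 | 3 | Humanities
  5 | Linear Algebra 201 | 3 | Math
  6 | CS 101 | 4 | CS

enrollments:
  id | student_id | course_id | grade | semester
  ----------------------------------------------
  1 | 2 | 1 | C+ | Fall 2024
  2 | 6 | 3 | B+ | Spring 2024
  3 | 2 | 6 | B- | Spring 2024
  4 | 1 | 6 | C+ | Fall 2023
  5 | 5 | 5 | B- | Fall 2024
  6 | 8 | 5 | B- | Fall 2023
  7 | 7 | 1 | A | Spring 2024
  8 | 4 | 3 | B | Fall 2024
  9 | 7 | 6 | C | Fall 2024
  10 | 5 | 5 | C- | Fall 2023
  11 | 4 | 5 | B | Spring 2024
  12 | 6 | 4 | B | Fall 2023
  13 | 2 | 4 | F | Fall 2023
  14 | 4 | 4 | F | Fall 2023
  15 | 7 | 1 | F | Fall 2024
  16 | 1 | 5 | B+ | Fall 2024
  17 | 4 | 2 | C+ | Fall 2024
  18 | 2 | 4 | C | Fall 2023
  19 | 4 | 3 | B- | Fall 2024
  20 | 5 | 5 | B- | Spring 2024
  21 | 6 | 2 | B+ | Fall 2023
SELECT p.name, COUNT(*) AS n FROM enrollments c JOIN students p ON c.student_id = p.id GROUP BY p.id, p.name

Execution result:
name | n
Henry Martinez | 2
Noah Davis | 4
Frank Martinez | 5
Tina Garcia | 3
Carol Williams | 3
Kate Wilson | 3
Noah Smith | 1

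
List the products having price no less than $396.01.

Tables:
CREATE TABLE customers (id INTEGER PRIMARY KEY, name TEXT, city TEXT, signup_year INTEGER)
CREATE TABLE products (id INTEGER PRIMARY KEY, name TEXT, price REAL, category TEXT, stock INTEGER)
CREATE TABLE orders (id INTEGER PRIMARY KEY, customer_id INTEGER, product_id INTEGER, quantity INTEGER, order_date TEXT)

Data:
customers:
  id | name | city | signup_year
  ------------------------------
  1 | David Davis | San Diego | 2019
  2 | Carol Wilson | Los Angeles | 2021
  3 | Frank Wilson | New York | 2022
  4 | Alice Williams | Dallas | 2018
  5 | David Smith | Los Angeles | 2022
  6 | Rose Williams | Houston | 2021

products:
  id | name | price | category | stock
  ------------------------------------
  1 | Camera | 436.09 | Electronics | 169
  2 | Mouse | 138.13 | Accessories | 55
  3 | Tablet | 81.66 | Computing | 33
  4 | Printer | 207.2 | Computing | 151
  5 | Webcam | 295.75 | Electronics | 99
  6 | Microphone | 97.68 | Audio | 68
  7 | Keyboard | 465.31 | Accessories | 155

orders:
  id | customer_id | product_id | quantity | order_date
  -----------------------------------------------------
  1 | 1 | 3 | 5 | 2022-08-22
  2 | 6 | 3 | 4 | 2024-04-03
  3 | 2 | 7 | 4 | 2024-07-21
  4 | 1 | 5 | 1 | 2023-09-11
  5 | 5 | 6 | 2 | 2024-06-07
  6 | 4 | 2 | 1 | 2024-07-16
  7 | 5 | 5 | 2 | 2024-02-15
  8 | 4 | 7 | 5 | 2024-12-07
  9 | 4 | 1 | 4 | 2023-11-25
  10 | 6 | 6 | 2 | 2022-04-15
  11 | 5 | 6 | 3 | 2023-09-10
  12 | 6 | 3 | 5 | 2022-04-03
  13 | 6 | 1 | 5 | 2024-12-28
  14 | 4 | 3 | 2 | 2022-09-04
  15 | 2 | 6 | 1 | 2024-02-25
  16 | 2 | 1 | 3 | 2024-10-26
SELECT name, price FROM products WHERE price >= 396.01

Execution result:
name | price
Camera | 436.09
Keyboard | 465.31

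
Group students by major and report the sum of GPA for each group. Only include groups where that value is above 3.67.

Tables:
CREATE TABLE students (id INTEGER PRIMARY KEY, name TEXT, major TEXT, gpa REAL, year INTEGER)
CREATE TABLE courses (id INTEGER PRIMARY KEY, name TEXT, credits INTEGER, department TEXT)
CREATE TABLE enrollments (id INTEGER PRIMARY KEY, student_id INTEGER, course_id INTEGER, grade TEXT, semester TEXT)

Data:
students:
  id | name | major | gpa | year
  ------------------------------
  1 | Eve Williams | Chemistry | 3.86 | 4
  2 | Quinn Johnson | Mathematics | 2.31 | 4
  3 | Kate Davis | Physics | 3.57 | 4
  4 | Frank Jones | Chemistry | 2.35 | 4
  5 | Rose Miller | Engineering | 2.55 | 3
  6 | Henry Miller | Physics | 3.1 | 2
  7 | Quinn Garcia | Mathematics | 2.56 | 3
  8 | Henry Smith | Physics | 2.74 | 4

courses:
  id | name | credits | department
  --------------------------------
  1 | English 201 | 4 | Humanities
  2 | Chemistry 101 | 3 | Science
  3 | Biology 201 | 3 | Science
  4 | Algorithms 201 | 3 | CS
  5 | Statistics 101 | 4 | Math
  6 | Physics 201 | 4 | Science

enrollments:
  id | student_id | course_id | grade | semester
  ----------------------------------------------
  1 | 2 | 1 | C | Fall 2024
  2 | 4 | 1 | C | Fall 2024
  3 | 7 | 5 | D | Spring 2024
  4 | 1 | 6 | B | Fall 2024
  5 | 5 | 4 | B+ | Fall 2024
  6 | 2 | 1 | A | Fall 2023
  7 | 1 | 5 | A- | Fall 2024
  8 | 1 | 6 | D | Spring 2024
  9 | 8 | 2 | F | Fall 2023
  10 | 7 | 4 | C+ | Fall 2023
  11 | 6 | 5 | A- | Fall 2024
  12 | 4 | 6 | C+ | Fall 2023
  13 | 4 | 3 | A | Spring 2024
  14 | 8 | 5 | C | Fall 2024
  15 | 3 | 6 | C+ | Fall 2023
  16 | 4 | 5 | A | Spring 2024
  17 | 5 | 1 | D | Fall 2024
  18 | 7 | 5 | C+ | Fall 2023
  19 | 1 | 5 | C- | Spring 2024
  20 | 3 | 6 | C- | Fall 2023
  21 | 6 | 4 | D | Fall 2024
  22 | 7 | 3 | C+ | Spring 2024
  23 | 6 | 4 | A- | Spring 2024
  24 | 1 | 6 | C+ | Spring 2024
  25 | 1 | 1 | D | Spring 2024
SELECT major, SUM(gpa) AS sum_gpa FROM students GROUP BY major HAVING SUM(gpa) > 3.67

Execution result:
major | sum_gpa
Chemistry | 6.21
Mathematics | 4.87
Physics | 9.41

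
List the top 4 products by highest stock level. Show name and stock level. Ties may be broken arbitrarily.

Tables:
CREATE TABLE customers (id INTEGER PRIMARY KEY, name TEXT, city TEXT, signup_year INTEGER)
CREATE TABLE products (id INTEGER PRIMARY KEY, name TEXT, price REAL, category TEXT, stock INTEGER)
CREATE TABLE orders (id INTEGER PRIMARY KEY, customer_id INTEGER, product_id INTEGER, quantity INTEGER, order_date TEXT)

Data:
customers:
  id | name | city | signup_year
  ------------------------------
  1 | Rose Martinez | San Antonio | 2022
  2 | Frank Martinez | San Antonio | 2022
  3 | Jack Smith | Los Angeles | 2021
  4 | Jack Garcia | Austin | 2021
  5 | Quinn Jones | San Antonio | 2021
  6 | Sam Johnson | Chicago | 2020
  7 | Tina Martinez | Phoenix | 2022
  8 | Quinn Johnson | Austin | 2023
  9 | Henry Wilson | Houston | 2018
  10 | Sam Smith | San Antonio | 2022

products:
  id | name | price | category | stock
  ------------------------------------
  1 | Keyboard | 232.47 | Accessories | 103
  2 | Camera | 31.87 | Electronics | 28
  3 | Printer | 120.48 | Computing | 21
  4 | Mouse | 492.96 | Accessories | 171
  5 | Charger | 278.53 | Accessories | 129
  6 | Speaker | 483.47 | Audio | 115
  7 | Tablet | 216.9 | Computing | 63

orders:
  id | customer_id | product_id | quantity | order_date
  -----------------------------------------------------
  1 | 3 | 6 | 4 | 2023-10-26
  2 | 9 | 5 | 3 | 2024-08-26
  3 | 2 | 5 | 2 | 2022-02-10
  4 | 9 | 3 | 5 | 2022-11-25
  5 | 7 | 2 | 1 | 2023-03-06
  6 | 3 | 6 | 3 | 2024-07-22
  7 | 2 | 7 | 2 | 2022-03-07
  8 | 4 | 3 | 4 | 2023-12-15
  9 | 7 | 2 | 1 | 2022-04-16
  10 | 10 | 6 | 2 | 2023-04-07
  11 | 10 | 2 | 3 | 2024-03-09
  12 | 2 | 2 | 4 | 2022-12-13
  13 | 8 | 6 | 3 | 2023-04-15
SELECT name, stock FROM products ORDER BY stock DESC LIMIT 4

Execution result:
name | stock
Mouse | 171
Charger | 129
Speaker | 115
Keyboard | 103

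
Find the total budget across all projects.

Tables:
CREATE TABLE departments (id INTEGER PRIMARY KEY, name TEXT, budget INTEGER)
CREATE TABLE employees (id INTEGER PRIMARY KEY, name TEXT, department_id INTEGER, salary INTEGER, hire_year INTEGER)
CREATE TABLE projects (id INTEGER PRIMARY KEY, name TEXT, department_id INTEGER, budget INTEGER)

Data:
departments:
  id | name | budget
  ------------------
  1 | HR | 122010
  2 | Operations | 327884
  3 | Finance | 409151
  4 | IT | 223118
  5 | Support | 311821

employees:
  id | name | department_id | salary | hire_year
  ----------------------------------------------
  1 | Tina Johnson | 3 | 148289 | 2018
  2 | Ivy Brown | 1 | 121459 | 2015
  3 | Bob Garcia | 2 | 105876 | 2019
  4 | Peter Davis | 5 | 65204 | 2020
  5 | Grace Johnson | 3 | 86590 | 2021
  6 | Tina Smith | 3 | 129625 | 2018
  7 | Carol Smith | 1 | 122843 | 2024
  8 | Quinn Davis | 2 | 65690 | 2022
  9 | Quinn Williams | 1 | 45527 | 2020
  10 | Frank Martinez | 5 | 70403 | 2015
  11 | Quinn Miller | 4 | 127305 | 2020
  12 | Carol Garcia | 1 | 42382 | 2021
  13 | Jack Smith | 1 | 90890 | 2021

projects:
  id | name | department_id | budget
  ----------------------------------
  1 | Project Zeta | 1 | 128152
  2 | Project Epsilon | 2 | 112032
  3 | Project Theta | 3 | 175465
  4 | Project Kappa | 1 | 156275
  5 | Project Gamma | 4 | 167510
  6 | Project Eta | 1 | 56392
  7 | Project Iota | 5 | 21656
SELECT SUM(budget) FROM projects

Execution result:
817482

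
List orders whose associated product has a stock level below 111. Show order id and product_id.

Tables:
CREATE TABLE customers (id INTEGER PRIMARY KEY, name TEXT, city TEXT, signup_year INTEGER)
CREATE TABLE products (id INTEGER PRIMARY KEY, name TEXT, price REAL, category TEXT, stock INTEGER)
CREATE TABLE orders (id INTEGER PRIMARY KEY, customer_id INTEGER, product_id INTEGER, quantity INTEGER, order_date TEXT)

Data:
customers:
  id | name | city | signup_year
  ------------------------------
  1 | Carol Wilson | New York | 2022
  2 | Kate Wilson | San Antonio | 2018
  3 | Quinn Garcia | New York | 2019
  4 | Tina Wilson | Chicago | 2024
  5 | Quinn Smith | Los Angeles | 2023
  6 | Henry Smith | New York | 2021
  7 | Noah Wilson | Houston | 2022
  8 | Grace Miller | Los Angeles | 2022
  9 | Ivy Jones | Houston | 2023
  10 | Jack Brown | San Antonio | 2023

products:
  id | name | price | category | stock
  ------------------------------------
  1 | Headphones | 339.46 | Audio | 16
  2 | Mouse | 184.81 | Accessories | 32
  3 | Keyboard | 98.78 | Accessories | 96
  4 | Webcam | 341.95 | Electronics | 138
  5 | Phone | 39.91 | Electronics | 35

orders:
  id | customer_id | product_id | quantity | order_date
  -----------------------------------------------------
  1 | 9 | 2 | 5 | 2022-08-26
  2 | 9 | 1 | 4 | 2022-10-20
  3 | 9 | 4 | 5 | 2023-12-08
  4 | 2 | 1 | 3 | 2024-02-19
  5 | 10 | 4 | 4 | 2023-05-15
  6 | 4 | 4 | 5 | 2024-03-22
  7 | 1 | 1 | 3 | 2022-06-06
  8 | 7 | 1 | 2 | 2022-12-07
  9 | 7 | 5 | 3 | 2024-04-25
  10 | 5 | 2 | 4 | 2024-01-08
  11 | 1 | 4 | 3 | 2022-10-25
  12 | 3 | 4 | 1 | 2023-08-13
SELECT id, product_id FROM orders WHERE product_id IN (SELECT id FROM products WHERE stock < 111)

Execution result:
id | product_id
1 | 2
2 | 1
4 | 1
7 | 1
8 | 1
9 | 5
10 | 2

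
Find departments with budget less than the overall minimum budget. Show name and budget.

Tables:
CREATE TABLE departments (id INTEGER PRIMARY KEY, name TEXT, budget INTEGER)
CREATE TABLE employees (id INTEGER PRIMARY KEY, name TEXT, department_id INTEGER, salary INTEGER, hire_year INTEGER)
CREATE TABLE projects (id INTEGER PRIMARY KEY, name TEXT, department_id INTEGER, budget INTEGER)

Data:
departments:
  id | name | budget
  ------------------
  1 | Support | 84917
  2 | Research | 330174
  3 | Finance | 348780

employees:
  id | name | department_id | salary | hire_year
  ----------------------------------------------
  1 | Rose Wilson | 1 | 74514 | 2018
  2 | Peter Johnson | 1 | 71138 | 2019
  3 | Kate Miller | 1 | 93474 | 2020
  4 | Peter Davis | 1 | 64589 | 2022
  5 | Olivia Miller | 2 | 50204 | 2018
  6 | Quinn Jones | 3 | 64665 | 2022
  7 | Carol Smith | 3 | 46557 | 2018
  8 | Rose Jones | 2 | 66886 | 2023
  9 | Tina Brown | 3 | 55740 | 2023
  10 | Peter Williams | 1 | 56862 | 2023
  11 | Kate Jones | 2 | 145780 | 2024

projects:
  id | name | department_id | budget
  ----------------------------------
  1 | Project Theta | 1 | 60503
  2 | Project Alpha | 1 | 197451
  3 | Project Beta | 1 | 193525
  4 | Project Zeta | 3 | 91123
SELECT name, budget FROM departments WHERE budget < (SELECT MIN(budget) FROM departments)

Execution result:
(no rows)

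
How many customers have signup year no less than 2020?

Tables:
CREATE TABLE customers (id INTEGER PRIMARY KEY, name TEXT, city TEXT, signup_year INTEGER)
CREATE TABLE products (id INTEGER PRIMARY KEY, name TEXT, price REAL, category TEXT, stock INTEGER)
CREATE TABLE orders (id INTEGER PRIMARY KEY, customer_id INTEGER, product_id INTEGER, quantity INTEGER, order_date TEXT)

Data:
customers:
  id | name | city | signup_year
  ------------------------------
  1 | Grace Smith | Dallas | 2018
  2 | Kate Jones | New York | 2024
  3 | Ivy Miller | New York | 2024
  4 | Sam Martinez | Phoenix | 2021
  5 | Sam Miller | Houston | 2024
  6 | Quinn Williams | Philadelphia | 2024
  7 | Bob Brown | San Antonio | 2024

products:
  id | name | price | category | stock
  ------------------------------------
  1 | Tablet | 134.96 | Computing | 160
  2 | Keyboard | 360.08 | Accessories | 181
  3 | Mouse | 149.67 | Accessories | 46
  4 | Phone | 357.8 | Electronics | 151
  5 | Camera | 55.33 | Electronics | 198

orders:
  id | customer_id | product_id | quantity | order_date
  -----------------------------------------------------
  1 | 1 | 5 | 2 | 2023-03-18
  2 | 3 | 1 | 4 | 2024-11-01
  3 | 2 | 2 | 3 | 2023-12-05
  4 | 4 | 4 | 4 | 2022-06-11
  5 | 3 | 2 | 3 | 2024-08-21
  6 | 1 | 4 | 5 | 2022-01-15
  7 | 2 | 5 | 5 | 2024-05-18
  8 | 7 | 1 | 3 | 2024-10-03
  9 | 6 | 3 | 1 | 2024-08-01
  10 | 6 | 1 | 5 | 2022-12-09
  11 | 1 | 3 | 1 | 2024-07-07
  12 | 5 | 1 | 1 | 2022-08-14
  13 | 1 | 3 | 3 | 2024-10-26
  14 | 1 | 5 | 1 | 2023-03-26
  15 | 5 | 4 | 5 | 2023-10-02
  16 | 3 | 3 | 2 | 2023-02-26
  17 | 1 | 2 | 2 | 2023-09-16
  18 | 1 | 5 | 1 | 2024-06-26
SELECT COUNT(*) FROM customers WHERE signup_year >= 2020

Execution result:
6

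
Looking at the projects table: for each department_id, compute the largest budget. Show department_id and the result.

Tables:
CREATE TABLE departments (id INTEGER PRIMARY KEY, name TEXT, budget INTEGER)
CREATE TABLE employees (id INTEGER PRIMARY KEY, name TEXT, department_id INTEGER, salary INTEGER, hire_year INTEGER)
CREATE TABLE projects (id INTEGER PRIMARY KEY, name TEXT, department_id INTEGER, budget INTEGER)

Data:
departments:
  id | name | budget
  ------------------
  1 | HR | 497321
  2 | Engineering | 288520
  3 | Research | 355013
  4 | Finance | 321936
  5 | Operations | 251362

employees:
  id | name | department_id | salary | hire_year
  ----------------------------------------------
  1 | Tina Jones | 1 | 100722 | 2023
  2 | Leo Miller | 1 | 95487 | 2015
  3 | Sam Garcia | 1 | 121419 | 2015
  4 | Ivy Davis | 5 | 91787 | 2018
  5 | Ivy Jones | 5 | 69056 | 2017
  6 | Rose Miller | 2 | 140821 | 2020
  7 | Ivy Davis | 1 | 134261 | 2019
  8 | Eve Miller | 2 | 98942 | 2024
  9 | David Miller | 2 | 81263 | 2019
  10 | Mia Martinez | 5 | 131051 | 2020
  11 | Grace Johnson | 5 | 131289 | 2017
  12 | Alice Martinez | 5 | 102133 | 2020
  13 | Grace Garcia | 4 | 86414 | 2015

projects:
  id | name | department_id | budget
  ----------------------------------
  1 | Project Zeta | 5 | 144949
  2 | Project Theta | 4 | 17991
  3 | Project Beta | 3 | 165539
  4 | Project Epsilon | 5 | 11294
SELECT department_id, MAX(budget) AS max_budget FROM projects GROUP BY department_id

Execution result:
department_id | max_budget
3 | 165539
4 | 17991
5 | 144949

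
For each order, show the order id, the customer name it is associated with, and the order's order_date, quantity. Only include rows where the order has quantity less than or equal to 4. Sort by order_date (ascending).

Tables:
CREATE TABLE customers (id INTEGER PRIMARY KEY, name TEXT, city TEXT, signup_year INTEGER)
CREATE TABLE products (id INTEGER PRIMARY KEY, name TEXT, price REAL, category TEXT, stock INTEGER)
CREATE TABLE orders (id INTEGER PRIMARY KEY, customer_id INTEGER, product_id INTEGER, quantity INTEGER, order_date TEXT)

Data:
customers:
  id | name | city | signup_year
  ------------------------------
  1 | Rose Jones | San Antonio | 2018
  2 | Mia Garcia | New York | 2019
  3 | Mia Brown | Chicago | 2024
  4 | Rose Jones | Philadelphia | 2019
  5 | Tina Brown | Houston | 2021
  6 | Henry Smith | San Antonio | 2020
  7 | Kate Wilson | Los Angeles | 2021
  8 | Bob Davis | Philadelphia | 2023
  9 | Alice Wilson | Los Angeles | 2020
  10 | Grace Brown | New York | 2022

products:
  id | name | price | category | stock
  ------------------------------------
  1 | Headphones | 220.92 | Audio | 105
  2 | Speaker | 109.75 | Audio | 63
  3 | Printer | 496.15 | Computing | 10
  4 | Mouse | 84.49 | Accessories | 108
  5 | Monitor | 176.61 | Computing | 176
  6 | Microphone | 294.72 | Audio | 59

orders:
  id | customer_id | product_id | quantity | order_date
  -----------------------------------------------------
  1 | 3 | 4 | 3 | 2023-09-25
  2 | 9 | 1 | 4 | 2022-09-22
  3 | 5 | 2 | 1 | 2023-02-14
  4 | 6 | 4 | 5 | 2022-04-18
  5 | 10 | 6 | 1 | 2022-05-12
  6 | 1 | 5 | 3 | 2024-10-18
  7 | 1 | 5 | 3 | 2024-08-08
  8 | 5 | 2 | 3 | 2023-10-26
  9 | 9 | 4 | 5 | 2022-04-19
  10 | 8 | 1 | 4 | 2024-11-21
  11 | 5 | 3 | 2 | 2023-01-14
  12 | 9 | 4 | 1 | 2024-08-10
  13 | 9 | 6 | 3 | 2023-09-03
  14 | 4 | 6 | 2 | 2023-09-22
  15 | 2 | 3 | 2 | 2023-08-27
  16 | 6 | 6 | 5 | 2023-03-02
SELECT c.id, p.name AS customer, c.order_date, c.quantity FROM orders c JOIN customers p ON c.customer_id = p.id WHERE c.quantity <= 4 ORDER BY c.order_date ASC

Execution result:
id | customer | order_date | quantity
5 | Grace Brown | 2022-05-12 | 1
2 | Alice Wilson | 2022-09-22 | 4
11 | Tina Brown | 2023-01-14 | 2
3 | Tina Brown | 2023-02-14 | 1
15 | Mia Garcia | 2023-08-27 | 2
13 | Alice Wilson | 2023-09-03 | 3
14 | Rose Jones | 2023-09-22 | 2
1 | Mia Brown | 2023-09-25 | 3
8 | Tina Brown | 2023-10-26 | 3
7 | Rose Jones | 2024-08-08 | 3
12 | Alice Wilson | 2024-08-10 | 1
6 | Rose Jones | 2024-10-18 | 3
10 | Bob Davis | 2024-11-21 | 4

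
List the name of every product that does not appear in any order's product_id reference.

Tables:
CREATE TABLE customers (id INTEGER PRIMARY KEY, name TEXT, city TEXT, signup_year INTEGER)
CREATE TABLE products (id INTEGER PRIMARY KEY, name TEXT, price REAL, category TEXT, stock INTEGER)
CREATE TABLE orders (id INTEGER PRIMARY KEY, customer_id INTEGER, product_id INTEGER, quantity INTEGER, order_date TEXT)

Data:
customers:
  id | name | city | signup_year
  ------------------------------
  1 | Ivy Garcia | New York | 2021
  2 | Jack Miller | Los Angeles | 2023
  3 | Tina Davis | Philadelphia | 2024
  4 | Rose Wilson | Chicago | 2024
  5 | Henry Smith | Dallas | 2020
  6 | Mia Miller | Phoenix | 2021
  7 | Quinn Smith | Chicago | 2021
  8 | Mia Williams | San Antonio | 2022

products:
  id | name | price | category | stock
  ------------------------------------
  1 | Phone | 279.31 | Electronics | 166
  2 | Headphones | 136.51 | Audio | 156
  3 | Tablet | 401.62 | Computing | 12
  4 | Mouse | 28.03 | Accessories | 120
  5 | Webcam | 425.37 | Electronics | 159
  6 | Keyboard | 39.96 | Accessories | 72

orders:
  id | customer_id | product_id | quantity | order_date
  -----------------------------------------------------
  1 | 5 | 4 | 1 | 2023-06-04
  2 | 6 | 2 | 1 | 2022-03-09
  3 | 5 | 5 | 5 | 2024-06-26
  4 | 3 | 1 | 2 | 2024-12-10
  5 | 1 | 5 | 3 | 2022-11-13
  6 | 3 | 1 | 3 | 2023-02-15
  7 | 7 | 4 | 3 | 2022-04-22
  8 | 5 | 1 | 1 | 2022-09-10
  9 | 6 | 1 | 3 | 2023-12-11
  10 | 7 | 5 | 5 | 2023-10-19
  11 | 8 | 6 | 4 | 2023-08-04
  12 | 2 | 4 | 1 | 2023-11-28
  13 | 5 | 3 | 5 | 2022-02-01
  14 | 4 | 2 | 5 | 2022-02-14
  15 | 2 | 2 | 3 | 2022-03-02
SELECT p.name FROM products p LEFT JOIN orders c ON c.product_id = p.id WHERE c.id IS NULL

Execution result:
(no rows)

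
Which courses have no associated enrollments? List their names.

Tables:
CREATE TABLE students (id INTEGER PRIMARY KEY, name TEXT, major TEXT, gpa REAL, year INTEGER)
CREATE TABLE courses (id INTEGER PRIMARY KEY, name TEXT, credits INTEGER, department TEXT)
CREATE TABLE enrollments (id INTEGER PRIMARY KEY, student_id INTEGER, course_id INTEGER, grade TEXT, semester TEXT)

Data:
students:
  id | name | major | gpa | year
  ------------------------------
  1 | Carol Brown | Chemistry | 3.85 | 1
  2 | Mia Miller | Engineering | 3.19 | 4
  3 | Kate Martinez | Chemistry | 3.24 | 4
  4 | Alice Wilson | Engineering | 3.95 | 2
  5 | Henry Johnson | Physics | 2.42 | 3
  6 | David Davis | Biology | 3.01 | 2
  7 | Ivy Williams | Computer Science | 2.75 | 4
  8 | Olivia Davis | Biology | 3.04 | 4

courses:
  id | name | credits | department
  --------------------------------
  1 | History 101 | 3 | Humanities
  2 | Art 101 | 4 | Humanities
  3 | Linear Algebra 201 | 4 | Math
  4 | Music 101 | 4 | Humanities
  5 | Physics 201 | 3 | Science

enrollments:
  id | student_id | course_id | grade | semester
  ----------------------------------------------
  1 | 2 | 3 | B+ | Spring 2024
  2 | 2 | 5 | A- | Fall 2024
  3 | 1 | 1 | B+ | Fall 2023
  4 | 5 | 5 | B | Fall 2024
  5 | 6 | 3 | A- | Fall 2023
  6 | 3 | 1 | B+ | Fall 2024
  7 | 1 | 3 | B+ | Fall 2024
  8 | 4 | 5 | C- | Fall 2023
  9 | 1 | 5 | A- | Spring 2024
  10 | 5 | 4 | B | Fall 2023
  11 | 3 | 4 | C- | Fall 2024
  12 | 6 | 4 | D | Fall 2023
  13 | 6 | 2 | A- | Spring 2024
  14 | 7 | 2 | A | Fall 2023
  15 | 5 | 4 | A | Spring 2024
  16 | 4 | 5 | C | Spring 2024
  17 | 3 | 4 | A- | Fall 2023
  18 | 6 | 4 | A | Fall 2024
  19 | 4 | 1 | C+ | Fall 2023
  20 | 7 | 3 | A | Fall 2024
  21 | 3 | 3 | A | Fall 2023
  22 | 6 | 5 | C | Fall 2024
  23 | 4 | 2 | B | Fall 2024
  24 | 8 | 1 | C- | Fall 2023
SELECT p.name FROM courses p LEFT JOIN enrollments c ON c.course_id = p.id WHERE c.id IS NULL

Execution result:
(no rows)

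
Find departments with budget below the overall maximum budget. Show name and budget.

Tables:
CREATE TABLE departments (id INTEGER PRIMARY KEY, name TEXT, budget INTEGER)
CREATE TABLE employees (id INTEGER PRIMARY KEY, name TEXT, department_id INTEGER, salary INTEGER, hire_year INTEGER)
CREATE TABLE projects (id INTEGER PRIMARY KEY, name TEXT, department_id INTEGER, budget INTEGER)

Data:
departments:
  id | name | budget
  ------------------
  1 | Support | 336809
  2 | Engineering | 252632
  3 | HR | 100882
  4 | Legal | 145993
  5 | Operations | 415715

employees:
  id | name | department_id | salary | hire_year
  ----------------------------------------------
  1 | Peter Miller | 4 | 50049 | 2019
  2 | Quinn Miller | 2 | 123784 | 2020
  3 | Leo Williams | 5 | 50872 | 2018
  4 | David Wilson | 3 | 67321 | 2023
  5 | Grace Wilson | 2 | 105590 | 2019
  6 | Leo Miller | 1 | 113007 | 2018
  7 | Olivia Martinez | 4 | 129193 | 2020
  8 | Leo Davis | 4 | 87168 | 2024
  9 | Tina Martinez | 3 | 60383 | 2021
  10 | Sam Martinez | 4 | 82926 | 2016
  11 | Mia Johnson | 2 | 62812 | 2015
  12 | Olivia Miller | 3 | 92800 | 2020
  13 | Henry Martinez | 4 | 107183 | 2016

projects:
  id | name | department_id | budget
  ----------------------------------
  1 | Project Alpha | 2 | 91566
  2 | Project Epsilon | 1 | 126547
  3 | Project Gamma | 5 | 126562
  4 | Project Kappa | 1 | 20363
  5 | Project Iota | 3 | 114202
SELECT name, budget FROM departments WHERE budget < (SELECT MAX(budget) FROM departments)

Execution result:
name | budget
Support | 336809
Engineering | 252632
HR | 100882
Legal | 145993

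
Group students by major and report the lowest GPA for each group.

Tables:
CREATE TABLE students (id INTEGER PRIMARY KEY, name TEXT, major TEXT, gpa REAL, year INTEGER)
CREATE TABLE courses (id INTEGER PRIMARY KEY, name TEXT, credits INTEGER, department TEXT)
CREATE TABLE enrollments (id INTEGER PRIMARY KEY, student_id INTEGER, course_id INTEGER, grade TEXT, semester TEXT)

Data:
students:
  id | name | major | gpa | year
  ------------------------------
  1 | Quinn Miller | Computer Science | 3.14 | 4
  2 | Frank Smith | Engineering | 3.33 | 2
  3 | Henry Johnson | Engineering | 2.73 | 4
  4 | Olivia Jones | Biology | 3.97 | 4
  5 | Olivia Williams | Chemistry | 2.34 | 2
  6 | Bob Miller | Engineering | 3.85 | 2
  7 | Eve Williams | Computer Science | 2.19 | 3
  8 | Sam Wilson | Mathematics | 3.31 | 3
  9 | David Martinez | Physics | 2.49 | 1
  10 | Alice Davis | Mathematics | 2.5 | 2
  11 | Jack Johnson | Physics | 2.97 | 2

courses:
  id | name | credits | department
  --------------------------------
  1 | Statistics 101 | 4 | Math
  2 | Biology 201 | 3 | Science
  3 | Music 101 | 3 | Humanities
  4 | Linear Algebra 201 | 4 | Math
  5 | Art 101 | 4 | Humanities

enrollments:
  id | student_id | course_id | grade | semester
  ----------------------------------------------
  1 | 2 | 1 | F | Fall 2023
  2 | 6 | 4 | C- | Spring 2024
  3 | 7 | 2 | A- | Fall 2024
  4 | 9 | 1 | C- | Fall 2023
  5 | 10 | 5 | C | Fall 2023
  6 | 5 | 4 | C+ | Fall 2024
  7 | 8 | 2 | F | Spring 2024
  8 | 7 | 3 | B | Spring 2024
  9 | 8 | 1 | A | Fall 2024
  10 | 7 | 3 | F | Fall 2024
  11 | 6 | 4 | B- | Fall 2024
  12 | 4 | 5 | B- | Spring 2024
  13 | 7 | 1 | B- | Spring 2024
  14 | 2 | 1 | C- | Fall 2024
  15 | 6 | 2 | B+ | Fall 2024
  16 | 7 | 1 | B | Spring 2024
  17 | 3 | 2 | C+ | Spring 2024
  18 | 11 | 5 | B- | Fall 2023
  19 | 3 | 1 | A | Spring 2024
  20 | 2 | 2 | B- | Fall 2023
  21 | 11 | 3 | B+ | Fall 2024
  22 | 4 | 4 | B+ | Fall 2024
SELECT major, MIN(gpa) AS min_gpa FROM students GROUP BY major

Execution result:
major | min_gpa
Biology | 3.97
Chemistry | 2.34
Computer Science | 2.19
Engineering | 2.73
Mathematics | 2.50
Physics | 2.49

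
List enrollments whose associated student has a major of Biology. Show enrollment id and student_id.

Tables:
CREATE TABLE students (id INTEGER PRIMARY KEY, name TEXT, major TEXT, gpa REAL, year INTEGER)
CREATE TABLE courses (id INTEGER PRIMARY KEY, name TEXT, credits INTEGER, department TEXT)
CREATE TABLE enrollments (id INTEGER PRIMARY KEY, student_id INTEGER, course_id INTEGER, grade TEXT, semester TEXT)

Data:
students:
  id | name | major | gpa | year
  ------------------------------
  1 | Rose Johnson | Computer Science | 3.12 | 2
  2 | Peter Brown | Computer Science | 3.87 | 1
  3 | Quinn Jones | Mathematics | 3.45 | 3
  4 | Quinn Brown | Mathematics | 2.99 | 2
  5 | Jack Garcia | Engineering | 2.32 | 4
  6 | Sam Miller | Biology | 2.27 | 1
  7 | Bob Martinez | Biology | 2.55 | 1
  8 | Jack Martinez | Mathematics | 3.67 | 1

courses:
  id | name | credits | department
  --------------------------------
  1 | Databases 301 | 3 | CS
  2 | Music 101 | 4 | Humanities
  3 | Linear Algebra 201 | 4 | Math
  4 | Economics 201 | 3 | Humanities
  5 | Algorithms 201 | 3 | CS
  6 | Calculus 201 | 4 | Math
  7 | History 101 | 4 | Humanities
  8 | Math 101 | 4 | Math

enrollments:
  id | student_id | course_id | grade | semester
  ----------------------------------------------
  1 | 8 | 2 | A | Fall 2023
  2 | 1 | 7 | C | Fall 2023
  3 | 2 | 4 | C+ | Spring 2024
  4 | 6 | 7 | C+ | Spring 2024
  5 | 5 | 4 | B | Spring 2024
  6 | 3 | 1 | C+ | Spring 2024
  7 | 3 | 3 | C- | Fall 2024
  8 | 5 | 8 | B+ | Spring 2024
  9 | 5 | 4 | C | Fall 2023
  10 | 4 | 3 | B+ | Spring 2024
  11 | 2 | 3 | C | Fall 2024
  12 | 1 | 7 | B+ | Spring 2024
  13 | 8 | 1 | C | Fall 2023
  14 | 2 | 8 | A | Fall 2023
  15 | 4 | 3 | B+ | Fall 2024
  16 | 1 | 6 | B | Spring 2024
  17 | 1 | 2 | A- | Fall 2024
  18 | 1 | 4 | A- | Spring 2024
SELECT id, student_id FROM enrollments WHERE student_id IN (SELECT id FROM students WHERE major = 'Biology')

Execution result:
id | student_id
4 | 6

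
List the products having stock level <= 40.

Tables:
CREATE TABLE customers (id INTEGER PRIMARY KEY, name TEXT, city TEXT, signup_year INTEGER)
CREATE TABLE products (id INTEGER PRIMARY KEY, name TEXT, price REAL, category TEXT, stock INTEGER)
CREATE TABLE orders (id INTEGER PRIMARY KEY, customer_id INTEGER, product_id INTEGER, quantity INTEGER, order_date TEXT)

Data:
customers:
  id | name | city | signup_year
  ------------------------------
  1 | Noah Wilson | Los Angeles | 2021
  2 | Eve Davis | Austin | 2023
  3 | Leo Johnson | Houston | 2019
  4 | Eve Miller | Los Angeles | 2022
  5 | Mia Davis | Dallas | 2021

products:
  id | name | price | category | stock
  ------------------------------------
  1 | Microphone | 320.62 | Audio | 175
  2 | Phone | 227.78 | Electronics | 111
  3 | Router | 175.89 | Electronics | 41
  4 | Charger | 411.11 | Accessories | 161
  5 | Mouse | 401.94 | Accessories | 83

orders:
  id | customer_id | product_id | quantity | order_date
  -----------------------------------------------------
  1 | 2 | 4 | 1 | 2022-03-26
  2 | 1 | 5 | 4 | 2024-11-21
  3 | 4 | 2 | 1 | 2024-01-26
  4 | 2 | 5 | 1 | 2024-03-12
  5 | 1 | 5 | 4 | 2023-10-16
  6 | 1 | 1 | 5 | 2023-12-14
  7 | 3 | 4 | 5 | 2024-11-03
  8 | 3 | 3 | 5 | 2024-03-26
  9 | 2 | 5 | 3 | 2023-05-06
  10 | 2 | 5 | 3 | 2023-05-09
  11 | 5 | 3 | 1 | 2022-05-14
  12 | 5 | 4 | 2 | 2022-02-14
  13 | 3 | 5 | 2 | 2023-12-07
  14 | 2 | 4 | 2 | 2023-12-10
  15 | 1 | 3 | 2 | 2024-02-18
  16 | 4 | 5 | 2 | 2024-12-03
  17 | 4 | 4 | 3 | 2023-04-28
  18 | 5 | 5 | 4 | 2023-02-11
SELECT name, stock FROM products WHERE stock <= 40

Execution result:
(no rows)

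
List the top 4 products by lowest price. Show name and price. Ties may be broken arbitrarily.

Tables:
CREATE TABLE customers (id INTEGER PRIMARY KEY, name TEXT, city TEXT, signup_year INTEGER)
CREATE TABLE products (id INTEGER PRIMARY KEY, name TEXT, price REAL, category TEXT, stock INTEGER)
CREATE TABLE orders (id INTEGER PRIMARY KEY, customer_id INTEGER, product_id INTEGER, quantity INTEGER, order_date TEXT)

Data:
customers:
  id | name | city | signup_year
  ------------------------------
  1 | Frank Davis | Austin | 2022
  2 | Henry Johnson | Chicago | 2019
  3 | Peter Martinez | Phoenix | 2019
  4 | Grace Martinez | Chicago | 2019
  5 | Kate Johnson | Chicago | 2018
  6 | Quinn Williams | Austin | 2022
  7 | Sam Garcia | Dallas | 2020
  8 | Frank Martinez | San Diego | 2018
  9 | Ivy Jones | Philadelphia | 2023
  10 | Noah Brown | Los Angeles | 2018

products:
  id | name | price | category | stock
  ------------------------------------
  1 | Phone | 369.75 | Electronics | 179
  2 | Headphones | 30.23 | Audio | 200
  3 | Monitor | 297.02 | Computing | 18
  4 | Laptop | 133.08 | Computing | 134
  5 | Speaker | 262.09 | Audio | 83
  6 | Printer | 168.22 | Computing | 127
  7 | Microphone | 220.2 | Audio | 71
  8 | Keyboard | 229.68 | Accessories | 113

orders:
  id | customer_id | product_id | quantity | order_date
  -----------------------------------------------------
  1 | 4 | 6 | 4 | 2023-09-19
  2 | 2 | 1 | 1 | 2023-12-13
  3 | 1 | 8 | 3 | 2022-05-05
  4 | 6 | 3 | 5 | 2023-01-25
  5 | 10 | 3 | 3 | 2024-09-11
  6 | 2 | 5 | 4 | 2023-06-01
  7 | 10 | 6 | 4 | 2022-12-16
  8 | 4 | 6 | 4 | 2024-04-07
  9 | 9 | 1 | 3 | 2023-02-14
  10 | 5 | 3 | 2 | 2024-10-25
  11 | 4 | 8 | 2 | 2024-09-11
SELECT name, price FROM products ORDER BY price ASC LIMIT 4

Execution result:
name | price
Headphones | 30.23
Laptop | 133.08
Printer | 168.22
Microphone | 220.20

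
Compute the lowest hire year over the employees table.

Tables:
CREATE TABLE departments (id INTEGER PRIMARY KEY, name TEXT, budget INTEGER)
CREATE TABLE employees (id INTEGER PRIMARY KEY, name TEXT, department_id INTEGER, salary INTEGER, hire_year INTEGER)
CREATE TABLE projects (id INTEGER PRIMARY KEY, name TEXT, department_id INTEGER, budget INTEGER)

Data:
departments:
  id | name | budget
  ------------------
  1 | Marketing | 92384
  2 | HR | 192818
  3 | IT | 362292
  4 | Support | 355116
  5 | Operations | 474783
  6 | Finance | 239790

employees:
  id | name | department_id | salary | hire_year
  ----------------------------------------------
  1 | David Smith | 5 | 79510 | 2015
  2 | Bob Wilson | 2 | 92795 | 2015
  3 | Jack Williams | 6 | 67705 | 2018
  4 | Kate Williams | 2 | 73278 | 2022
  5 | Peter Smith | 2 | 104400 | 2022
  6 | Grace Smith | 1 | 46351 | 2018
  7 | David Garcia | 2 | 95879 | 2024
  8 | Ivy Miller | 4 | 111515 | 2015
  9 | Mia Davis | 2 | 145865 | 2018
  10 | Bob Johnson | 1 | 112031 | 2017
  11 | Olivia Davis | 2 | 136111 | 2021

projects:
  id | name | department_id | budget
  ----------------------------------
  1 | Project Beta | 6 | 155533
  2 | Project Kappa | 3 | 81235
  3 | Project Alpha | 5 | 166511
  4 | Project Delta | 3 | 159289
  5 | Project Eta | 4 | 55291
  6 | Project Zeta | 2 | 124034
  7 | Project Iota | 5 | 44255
SELECT MIN(hire_year) FROM employees

Execution result:
2015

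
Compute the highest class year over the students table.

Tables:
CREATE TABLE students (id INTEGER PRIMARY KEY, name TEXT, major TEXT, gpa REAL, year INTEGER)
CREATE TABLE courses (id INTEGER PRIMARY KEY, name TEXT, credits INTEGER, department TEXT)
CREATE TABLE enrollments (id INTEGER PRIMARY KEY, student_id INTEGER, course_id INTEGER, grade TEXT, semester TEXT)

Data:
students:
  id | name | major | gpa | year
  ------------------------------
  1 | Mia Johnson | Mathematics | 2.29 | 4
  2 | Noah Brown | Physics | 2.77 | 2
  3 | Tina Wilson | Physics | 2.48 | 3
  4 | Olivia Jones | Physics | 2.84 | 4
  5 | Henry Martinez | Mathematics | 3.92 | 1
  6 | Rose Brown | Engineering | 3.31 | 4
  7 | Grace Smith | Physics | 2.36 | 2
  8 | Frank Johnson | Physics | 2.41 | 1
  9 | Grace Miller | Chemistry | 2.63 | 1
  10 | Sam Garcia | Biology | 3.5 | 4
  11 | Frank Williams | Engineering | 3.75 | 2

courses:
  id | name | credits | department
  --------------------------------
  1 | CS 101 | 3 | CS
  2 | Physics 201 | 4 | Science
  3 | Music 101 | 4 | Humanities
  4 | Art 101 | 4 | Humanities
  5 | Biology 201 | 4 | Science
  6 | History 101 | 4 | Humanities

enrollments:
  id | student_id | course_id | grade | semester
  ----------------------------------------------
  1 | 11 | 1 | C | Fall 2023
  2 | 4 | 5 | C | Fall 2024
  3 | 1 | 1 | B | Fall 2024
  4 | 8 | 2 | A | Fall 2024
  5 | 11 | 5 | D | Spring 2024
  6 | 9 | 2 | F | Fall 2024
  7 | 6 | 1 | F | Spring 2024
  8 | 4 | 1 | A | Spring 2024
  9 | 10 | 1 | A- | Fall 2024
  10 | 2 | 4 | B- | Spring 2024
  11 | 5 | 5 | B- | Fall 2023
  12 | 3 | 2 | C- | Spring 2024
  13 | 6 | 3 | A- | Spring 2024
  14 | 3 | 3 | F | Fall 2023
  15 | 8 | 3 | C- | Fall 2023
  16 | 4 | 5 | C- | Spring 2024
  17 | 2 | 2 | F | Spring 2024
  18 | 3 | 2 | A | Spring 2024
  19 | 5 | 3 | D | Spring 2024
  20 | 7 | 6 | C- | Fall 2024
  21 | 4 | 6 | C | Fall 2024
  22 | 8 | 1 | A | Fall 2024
SELECT MAX(year) FROM students

Execution result:
4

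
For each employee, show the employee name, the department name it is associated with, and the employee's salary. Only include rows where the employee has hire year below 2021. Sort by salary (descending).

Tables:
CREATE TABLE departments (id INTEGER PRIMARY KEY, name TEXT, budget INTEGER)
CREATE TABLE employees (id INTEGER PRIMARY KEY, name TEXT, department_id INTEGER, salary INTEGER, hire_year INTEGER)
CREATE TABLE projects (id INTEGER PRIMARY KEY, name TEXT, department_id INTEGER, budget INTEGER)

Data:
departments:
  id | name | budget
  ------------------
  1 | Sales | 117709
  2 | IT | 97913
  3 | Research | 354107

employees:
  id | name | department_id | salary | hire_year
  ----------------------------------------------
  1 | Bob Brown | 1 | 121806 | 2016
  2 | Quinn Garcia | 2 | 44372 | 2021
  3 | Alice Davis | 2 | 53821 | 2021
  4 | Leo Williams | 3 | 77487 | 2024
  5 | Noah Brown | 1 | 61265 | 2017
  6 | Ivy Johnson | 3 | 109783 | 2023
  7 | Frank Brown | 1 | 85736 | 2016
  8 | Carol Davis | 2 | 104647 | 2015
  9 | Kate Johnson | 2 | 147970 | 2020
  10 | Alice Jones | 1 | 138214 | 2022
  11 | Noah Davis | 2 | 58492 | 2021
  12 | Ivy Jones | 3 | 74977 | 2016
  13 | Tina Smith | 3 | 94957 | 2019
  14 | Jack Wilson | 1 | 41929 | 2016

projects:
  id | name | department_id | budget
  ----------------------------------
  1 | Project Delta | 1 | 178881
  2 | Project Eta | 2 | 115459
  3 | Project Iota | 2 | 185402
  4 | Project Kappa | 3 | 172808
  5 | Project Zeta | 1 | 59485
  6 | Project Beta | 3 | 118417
SELECT c.name, p.name AS department, c.salary FROM employees c JOIN departments p ON c.department_id = p.id WHERE c.hire_year < 2021 ORDER BY c.salary DESC

Execution result:
name | department | salary
Kate Johnson | IT | 147970
Bob Brown | Sales | 121806
Carol Davis | IT | 104647
Tina Smith | Research | 94957
Frank Brown | Sales | 85736
Ivy Jones | Research | 74977
Noah Brown | Sales | 61265
Jack Wilson | Sales | 41929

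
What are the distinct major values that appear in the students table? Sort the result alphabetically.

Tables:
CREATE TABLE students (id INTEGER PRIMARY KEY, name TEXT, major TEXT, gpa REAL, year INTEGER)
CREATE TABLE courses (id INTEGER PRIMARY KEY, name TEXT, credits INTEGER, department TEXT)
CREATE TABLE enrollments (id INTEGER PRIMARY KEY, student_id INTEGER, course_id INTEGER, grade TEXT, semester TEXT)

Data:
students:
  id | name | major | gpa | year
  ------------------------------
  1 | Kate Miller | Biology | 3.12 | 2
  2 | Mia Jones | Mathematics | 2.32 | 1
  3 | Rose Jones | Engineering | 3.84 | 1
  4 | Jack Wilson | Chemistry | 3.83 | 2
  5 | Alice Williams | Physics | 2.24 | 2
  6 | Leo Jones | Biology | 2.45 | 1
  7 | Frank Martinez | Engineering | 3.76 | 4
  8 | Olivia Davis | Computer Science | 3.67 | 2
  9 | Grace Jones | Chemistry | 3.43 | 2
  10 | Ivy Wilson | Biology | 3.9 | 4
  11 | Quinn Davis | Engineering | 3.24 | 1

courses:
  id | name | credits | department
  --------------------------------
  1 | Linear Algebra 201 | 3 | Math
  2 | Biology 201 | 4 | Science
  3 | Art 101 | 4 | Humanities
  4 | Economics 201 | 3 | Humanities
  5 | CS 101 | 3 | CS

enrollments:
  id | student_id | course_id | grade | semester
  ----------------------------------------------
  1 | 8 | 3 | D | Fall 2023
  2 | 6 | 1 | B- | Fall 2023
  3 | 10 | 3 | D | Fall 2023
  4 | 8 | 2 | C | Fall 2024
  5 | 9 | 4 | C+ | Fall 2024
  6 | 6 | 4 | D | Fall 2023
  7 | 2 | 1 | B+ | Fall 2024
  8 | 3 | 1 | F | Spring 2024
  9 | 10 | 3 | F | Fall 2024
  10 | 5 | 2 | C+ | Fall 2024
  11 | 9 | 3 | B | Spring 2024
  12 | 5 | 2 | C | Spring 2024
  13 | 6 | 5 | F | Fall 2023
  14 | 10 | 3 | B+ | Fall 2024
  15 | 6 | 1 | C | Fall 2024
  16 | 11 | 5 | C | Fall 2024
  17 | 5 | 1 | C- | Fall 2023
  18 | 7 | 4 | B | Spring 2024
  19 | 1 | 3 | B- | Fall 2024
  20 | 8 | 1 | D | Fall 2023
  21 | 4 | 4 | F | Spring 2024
SELECT DISTINCT major FROM students ORDER BY major

Execution result:
major
Biology
Chemistry
Computer Science
Engineering
Mathematics
Physics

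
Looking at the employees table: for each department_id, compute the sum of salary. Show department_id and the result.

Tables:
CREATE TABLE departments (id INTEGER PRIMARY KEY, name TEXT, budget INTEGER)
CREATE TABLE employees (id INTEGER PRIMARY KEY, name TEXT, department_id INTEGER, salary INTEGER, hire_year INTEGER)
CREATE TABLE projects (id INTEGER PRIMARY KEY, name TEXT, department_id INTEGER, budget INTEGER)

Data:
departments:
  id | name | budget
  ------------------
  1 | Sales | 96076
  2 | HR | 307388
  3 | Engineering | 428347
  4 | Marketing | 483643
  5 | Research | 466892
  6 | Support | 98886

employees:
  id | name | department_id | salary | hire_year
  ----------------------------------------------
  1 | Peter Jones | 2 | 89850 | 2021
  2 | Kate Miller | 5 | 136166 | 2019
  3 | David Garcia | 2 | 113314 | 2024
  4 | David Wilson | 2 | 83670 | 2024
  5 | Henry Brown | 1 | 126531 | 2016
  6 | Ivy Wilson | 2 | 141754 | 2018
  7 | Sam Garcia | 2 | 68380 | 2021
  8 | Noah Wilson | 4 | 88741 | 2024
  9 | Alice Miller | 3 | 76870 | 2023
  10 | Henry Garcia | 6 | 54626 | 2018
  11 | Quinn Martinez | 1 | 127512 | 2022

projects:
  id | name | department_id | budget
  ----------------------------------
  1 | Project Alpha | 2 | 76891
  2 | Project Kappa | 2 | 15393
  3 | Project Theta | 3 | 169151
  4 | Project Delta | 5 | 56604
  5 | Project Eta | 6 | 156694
SELECT department_id, SUM(salary) AS sum_salary FROM employees GROUP BY department_id

Execution result:
department_id | sum_salary
1 | 254043
2 | 496968
3 | 76870
4 | 88741
5 | 136166
6 | 54626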